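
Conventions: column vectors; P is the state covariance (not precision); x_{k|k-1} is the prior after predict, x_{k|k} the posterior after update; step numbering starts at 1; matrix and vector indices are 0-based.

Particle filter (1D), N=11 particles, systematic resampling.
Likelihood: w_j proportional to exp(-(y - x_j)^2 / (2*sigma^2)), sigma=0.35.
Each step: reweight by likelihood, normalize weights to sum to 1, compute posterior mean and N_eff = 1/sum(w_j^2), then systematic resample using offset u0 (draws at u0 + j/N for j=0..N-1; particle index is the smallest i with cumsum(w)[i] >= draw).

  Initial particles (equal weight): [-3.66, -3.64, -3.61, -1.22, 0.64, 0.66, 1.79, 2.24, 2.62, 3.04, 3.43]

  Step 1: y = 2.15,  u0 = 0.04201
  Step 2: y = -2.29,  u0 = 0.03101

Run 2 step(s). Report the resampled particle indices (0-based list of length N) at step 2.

step 1: w=[0.0000, 0.0000, 0.0000, 0.0000, 0.0000, 0.0001, 0.2941, 0.4829, 0.2026, 0.0197, 0.0006]  mean=2.2010  Neff=2.7692  idx=[6, 6, 6, 7, 7, 7, 7, 7, 7, 8, 8]
step 2: w=[0.3333, 0.3333, 0.3333, 0.0000, 0.0000, 0.0000, 0.0000, 0.0000, 0.0000, 0.0000, 0.0000]  mean=1.7900  Neff=3.0000  idx=[0, 0, 0, 0, 1, 1, 1, 2, 2, 2, 2]

resampled_idx = [0, 0, 0, 0, 1, 1, 1, 2, 2, 2, 2]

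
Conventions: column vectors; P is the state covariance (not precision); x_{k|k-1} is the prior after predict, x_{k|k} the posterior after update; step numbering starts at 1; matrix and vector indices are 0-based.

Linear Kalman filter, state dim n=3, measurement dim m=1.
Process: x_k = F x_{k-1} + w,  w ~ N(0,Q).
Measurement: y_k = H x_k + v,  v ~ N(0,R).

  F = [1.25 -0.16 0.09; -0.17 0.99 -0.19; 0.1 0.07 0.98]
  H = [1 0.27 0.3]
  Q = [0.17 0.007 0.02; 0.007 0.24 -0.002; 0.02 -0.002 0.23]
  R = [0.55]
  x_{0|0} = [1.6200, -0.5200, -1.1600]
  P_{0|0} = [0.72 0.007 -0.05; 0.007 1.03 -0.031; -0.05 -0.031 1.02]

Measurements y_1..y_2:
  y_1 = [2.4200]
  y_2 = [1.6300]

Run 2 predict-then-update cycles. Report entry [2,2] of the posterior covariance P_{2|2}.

step 1: x^-=[2.0038, -0.5698, -1.0112]  P^-=[1.3165 -0.3088 0.1319; -0.3088 1.3132 -0.1526; 0.1319 -0.1526 1.2079]  S=[1.9586]  K=[0.6498; -0.0000; 0.2313]  nu=[0.8734]  x^+=[2.5713, -0.5698, -0.8092]  P^+=[0.4895 -0.3088 -0.1625; -0.3088 1.3132 -0.1526; -0.1625 -0.1526 1.1031]
step 2: x^-=[3.2325, -0.8475, -0.5757]  P^-=[1.0688 -0.6916 -0.0359; -0.6916 1.7319 -0.2674; -0.0359 -0.2674 1.2436]  S=[1.4186]  K=[0.6142; -0.2144; 0.1868]  nu=[-1.2010]  x^+=[2.4949, -0.5900, -0.8001]  P^+=[0.5337 -0.5048 -0.1986; -0.5048 1.6666 -0.2106; -0.1986 -0.2106 1.1941]

P_post[2,2] = 1.1941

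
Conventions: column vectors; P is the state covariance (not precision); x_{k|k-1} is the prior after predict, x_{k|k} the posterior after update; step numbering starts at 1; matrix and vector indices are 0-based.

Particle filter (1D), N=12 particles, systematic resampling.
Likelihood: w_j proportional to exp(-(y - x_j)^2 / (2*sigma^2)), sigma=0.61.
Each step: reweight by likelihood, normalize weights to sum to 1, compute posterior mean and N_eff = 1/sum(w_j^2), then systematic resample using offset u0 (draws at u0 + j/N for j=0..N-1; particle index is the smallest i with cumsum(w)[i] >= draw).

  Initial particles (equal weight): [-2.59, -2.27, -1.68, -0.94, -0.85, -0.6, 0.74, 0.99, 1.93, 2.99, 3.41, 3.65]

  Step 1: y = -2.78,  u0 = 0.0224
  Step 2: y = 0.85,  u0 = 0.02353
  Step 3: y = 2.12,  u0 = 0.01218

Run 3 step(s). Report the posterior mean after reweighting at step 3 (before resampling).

post_mean = -1.6801

step 1: w=[0.5085, 0.3763, 0.1050, 0.0056, 0.0036, 0.0009, 0.0000, 0.0000, 0.0000, 0.0000, 0.0000, 0.0000]  mean=-2.3567  Neff=2.4313  idx=[0, 0, 0, 0, 0, 0, 1, 1, 1, 1, 1, 2]
step 2: w=[0.0006, 0.0006, 0.0006, 0.0006, 0.0006, 0.0006, 0.0107, 0.0107, 0.0107, 0.0107, 0.0107, 0.9427]  mean=-1.7150  Neff=1.1245  idx=[7, 11, 11, 11, 11, 11, 11, 11, 11, 11, 11, 11]
step 3: w=[0.0001, 0.0909, 0.0909, 0.0909, 0.0909, 0.0909, 0.0909, 0.0909, 0.0909, 0.0909, 0.0909, 0.0909]  mean=-1.6801  Neff=11.0030  idx=[1, 2, 2, 3, 4, 5, 6, 7, 8, 9, 10, 11]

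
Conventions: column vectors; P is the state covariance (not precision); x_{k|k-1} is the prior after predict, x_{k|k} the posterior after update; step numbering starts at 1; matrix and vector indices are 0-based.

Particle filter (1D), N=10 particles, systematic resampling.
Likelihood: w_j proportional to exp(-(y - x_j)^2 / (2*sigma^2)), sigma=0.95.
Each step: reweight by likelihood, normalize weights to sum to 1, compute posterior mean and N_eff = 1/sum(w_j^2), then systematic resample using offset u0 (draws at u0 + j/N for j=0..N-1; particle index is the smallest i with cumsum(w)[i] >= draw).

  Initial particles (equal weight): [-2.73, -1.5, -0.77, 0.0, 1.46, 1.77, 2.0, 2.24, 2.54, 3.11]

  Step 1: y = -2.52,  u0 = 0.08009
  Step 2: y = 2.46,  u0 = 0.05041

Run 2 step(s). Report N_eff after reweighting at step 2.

N_eff = 2.3317

step 1: w=[0.5573, 0.3209, 0.1047, 0.0169, 0.0001, 0.0000, 0.0000, 0.0000, 0.0000, 0.0000]  mean=-2.0833  Neff=2.3537  idx=[0, 0, 0, 0, 0, 1, 1, 1, 2, 2]
step 2: w=[0.0000, 0.0000, 0.0000, 0.0000, 0.0000, 0.0252, 0.0252, 0.0252, 0.4620, 0.4620]  mean=-0.8257  Neff=2.3317  idx=[6, 8, 8, 8, 8, 9, 9, 9, 9, 9]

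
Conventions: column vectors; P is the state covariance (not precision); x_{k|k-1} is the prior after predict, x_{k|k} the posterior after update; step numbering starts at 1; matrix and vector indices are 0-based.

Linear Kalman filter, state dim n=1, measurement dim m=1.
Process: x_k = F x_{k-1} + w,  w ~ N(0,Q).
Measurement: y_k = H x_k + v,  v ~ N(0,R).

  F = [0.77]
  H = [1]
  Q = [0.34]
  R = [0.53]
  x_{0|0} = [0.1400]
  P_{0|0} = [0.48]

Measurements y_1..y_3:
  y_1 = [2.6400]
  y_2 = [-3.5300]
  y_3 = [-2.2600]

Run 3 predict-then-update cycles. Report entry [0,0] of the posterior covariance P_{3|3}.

step 1: x^-=[0.1078]  P^-=[0.6246]  S=[1.1546]  K=[0.5410]  nu=[2.5322]  x^+=[1.4776]  P^+=[0.2867]
step 2: x^-=[1.1378]  P^-=[0.5100]  S=[1.0400]  K=[0.4904]  nu=[-4.6678]  x^+=[-1.1512]  P^+=[0.2599]
step 3: x^-=[-0.8864]  P^-=[0.4941]  S=[1.0241]  K=[0.4825]  nu=[-1.3736]  x^+=[-1.5491]  P^+=[0.2557]

P_post[0,0] = 0.2557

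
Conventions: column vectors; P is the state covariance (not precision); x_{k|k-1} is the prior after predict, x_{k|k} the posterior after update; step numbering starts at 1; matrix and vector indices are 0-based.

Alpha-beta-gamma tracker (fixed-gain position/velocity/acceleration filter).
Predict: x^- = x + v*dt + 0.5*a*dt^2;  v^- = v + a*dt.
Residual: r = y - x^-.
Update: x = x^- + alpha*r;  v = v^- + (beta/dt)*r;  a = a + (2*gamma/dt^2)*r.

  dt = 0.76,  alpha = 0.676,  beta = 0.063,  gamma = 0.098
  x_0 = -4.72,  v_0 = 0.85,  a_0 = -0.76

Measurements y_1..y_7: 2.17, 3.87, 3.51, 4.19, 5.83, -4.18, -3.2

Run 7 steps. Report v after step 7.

v_post = -1.0696

step 1: x_pred=-4.2935  r=6.4635  x^+=0.0758  v^+=0.8082  a^+=1.4333
step 2: x_pred=1.1040  r=2.7660  x^+=2.9738  v^+=2.1268  a^+=2.3719
step 3: x_pred=5.2752  r=-1.7652  x^+=4.0819  v^+=3.7831  a^+=1.7729
step 4: x_pred=7.4691  r=-3.2791  x^+=5.2524  v^+=4.8587  a^+=0.6602
step 5: x_pred=9.1357  r=-3.3057  x^+=6.9010  v^+=5.0864  a^+=-0.4615
step 6: x_pred=10.6334  r=-14.8134  x^+=0.6196  v^+=3.5077  a^+=-5.4883
step 7: x_pred=1.7004  r=-4.9004  x^+=-1.6123  v^+=-1.0696  a^+=-7.1511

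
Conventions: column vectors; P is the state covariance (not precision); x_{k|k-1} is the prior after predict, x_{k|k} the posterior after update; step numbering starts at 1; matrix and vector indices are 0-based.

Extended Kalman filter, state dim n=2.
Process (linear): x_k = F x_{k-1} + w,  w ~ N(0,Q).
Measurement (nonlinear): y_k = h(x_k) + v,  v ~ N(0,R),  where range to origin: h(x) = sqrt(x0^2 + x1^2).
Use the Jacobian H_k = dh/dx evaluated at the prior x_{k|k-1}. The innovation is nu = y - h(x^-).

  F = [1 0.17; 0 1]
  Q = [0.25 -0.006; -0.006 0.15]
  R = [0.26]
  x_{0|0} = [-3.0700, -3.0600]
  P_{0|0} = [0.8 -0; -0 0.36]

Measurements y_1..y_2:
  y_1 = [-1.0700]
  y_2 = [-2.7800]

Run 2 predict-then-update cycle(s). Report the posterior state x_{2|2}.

x_post = [-1.2057, 1.2793]

step 1: x^-=[-3.5902, -3.0600]  P^-=[1.0604 0.0552; 0.0552 0.5100]  H_jac=[-0.7611 -0.6487]  S=[1.1433]  K=[-0.7372; -0.3261]  nu=[-5.7873]  x^+=[0.6762, -1.1727]  P^+=[0.4391 -0.2197; -0.2197 0.3884]
step 2: x^-=[0.4768, -1.1727]  P^-=[0.6256 -0.1596; -0.1596 0.5384]  H_jac=[0.3767 -0.9264]  S=[0.9222]  K=[0.4159; -0.6061]  nu=[-4.0460]  x^+=[-1.2057, 1.2793]  P^+=[0.4661 0.0728; 0.0728 0.1997]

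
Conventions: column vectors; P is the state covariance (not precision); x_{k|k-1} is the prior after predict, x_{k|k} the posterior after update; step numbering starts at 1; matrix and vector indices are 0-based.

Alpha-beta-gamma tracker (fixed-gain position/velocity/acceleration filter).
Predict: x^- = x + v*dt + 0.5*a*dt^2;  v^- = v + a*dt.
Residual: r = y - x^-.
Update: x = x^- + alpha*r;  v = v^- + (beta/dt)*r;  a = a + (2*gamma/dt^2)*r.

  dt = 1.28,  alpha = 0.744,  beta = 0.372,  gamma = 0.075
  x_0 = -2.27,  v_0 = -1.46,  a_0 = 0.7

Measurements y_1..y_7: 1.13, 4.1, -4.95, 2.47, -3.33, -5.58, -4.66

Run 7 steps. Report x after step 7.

step 1: x_pred=-3.5654  r=4.6954  x^+=-0.0720  v^+=0.8006  a^+=1.1299
step 2: x_pred=1.8783  r=2.2217  x^+=3.5313  v^+=2.8925  a^+=1.3333
step 3: x_pred=8.3259  r=-13.2759  x^+=-1.5514  v^+=0.7408  a^+=0.1178
step 4: x_pred=-0.5066  r=2.9766  x^+=1.7080  v^+=1.7567  a^+=0.3904
step 5: x_pred=4.2763  r=-7.6063  x^+=-1.3828  v^+=0.0458  a^+=-0.3060
step 6: x_pred=-1.5749  r=-4.0051  x^+=-4.5547  v^+=-1.5099  a^+=-0.6727
step 7: x_pred=-7.0385  r=2.3785  x^+=-5.2689  v^+=-1.6798  a^+=-0.4549

x_post = -5.2689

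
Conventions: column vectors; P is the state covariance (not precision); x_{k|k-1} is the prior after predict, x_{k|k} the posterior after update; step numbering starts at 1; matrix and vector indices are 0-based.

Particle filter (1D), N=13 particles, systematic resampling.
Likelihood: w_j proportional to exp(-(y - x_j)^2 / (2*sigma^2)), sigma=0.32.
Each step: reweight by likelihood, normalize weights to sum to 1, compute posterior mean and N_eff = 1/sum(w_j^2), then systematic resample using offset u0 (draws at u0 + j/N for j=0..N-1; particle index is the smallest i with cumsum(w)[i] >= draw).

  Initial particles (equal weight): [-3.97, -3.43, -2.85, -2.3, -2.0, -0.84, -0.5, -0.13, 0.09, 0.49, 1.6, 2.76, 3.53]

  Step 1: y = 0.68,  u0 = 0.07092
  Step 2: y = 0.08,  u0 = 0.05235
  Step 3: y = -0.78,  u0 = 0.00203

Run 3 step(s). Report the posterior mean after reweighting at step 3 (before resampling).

step 1: w=[0.0000, 0.0000, 0.0000, 0.0000, 0.0000, 0.0000, 0.0010, 0.0376, 0.1694, 0.7771, 0.0149, 0.0000, 0.0000]  mean=0.4144  Neff=1.5769  idx=[8, 8, 9, 9, 9, 9, 9, 9, 9, 9, 9, 9, 10]
step 2: w=[0.1562, 0.1562, 0.0688, 0.0688, 0.0688, 0.0688, 0.0688, 0.0688, 0.0688, 0.0688, 0.0688, 0.0688, 0.0000]  mean=0.3651  Neff=10.4093  idx=[0, 0, 1, 1, 2, 3, 4, 6, 7, 8, 9, 10, 11]
step 3: w=[0.2417, 0.2417, 0.2417, 0.2417, 0.0037, 0.0037, 0.0037, 0.0037, 0.0037, 0.0037, 0.0037, 0.0037, 0.0037]  mean=0.1033  Neff=4.2779  idx=[0, 0, 0, 0, 1, 1, 1, 2, 2, 2, 3, 3, 3]

post_mean = 0.1033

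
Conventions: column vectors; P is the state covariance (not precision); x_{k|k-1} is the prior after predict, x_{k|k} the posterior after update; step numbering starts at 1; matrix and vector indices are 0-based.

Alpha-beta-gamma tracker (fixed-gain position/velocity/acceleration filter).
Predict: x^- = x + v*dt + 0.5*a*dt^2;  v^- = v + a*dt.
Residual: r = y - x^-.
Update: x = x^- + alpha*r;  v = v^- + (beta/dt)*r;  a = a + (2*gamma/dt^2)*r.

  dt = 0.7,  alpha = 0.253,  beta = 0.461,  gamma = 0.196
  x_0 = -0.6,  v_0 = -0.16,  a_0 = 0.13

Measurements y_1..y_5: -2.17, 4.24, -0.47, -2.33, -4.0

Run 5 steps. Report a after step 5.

step 1: x_pred=-0.6801  r=-1.4899  x^+=-1.0571  v^+=-1.0502  a^+=-1.0619
step 2: x_pred=-2.0524  r=6.2924  x^+=-0.4604  v^+=2.3505  a^+=3.9720
step 3: x_pred=2.1581  r=-2.6281  x^+=1.4932  v^+=3.4001  a^+=1.8695
step 4: x_pred=4.3313  r=-6.6613  x^+=2.6460  v^+=0.3219  a^+=-3.4595
step 5: x_pred=2.0237  r=-6.0237  x^+=0.4997  v^+=-6.0668  a^+=-8.2785

a_post = -8.2785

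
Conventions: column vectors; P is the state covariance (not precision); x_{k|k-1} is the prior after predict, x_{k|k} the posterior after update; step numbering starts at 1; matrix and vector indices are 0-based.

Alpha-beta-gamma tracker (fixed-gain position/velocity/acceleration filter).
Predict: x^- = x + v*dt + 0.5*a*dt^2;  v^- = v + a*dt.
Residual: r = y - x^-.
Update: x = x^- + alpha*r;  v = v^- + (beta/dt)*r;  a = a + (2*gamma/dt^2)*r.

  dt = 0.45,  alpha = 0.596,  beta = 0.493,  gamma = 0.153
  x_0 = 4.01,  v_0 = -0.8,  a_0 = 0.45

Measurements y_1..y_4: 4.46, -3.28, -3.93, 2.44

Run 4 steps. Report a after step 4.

a_post = 9.9893

step 1: x_pred=3.6956  r=0.7644  x^+=4.1512  v^+=0.2400  a^+=1.6052
step 2: x_pred=4.4217  r=-7.7017  x^+=-0.1685  v^+=-7.4753  a^+=-10.0329
step 3: x_pred=-4.5482  r=0.6182  x^+=-4.1798  v^+=-11.3128  a^+=-9.0987
step 4: x_pred=-10.1918  r=12.6318  x^+=-2.6632  v^+=-1.5684  a^+=9.9893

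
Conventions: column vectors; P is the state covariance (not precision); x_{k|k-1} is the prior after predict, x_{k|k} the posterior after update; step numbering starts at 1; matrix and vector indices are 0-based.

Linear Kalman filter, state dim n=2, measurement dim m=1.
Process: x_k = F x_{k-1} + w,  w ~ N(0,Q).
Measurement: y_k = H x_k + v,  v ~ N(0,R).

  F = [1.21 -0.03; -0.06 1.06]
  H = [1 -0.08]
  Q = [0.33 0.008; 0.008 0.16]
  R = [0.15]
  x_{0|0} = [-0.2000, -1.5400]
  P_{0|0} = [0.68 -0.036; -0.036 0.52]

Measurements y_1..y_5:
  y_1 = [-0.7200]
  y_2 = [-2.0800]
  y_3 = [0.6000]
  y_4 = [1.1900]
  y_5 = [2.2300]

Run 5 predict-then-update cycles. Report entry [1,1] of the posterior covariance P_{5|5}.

step 1: x^-=[-0.1958, -1.6204]  P^-=[1.3287 -0.1041; -0.1041 0.7513]  S=[1.5001]  K=[0.8913; -0.1095]  nu=[-0.6538]  x^+=[-0.7785, -1.5488]  P^+=[0.1371 0.0422; 0.0422 0.7333]
step 2: x^-=[-0.8956, -1.5950]  P^-=[0.5283 0.0290; 0.0290 0.9791]  S=[0.6799]  K=[0.7736; -0.0726]  nu=[-1.3120]  x^+=[-1.9105, -1.4998]  P^+=[0.1214 0.0672; 0.0672 0.9755]
step 3: x^-=[-2.2667, -1.4752]  P^-=[0.5038 0.0544; 0.0544 1.2480]  S=[0.6530]  K=[0.7647; -0.0696]  nu=[2.7487]  x^+=[-0.1647, -1.6663]  P^+=[0.1218 0.0892; 0.0892 1.2448]
step 4: x^-=[-0.1493, -1.7564]  P^-=[0.5030 0.0741; 0.0741 1.5478]  S=[0.6511]  K=[0.7635; -0.0764]  nu=[1.1988]  x^+=[0.7660, -1.8480]  P^+=[0.1235 0.1121; 0.1121 1.5440]
step 5: x^-=[0.9823, -2.0049]  P^-=[0.5041 0.0939; 0.0939 1.8810]  S=[0.6511]  K=[0.7627; -0.0870]  nu=[1.0873]  x^+=[1.8115, -2.0994]  P^+=[0.1254 0.1370; 0.1370 1.8761]

P_post[1,1] = 1.8761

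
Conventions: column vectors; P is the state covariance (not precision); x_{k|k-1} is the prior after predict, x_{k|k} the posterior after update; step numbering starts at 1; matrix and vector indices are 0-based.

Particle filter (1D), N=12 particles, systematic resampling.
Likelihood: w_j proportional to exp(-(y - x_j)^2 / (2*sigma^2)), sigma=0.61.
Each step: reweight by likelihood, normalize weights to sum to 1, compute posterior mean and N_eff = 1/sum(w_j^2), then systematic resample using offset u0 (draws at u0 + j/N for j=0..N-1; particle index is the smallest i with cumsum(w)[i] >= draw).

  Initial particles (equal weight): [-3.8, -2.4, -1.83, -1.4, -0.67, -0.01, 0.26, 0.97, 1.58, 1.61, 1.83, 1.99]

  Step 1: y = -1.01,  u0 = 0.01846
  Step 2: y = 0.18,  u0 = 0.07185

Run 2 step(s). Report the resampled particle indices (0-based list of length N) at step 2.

step 1: w=[0.0000, 0.0294, 0.1600, 0.3220, 0.3382, 0.1030, 0.0452, 0.0020, 0.0000, 0.0000, 0.0000, 0.0000]  mean=-1.0280  Neff=3.8887  idx=[1, 2, 2, 3, 3, 3, 4, 4, 4, 4, 5, 5]
step 2: w=[0.0000, 0.0012, 0.0012, 0.0099, 0.0099, 0.0099, 0.1072, 0.1072, 0.1072, 0.1072, 0.2696, 0.2696]  mean=-0.3388  Neff=5.2200  idx=[6, 7, 7, 8, 9, 10, 10, 10, 11, 11, 11, 11]

resampled_idx = [6, 7, 7, 8, 9, 10, 10, 10, 11, 11, 11, 11]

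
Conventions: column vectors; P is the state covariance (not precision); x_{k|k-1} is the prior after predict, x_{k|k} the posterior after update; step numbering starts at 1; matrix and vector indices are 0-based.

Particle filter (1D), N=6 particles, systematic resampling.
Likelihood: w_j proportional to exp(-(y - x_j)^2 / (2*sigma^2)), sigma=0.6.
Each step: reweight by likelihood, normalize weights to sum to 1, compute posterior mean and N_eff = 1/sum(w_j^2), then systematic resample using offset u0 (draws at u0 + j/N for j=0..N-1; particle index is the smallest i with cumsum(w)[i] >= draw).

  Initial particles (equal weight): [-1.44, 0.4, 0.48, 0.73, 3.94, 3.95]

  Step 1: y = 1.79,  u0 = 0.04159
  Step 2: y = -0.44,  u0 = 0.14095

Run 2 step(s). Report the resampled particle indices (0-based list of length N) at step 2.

resampled_idx = [0, 1, 1, 2, 4, 5]

step 1: w=[0.0000, 0.1828, 0.2468, 0.5619, 0.0044, 0.0041]  mean=0.6352  Neff=2.4382  idx=[1, 2, 2, 3, 3, 3]
step 2: w=[0.2605, 0.2142, 0.2142, 0.1037, 0.1037, 0.1037]  mean=0.5369  Neff=5.2112  idx=[0, 1, 1, 2, 4, 5]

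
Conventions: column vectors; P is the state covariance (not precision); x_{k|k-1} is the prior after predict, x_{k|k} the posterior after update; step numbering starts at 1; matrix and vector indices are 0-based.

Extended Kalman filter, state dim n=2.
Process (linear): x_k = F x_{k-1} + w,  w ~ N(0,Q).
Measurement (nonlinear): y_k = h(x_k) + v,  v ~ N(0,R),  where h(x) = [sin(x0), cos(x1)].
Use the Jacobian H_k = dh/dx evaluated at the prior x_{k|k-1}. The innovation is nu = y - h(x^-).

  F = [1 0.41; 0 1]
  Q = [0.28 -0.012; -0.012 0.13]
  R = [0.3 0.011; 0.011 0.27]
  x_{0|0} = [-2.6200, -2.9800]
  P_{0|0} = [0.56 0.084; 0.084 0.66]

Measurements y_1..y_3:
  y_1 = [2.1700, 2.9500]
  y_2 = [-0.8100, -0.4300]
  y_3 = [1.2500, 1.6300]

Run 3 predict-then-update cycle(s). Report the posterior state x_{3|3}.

step 1: x^-=[-3.8418, -2.9800]  P^-=[1.0198 0.3426; 0.3426 0.7900]  H_jac=[-0.7647 0.0000; 0.0000 0.1609]  S=[0.8964 -0.0312; -0.0312 0.2904]  K=[-0.8667 0.0968; -0.2781 0.4078]  nu=[1.5256, 3.9370]  x^+=[-4.7828, -1.7989]  P^+=[0.3386 0.1032; 0.1032 0.6653]
step 2: x^-=[-5.5203, -1.7989]  P^-=[0.8151 0.3640; 0.3640 0.7953]  H_jac=[0.7229 0.0000; 0.0000 0.9741]  S=[0.7259 0.2673; 0.2673 1.0247]  K=[0.7570 0.1486; 0.0930 0.7318]  nu=[-1.5010, -0.2039]  x^+=[-6.6868, -2.0877]  P^+=[0.3164 0.0497; 0.0497 0.2039]
step 3: x^-=[-7.5428, -2.0877]  P^-=[0.6715 0.1213; 0.1213 0.3339]  H_jac=[0.3062 0.0000; 0.0000 0.8694]  S=[0.3630 0.0433; 0.0433 0.5224]  K=[0.5478 0.1565; 0.0364 0.5527]  nu=[2.2020, 2.1242]  x^+=[-6.0040, -0.8335]  P^+=[0.5423 0.0555; 0.0555 0.1721]

x_post = [-6.0040, -0.8335]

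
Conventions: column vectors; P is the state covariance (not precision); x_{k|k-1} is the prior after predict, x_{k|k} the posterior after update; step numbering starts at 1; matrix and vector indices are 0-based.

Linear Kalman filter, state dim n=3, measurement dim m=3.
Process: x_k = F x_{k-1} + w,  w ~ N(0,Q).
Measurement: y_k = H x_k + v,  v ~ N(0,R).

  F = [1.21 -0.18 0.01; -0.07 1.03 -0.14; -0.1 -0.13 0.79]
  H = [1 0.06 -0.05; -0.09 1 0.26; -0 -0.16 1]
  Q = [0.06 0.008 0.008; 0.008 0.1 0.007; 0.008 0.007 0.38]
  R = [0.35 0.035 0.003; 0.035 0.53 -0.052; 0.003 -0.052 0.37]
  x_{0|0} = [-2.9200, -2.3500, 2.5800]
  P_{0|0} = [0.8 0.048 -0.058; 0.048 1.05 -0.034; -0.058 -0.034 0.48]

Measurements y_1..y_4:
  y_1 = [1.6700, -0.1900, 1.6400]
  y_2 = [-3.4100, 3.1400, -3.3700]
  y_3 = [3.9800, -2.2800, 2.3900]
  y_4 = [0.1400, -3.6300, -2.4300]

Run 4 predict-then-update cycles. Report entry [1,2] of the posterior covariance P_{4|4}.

P_post[1,2] = -0.0309

step 1: x^-=[-3.0844, -2.5773, 2.6357]  P^-=[1.2432 -0.1860 -0.1176; -0.1860 1.2290 -0.2115; -0.1176 -0.2115 0.7227]  S=[1.5901 -0.2214 -0.1472; -0.2214 1.7470 -0.2555; -0.1472 -0.2555 1.1918]  K=[0.7660 -0.0908 0.0014; 0.0084 0.6532 -0.2014; -0.0331 0.0832 0.6485]  nu=[5.0408, 1.4244, -1.4081]  x^+=[0.6455, -1.3212, 1.6744]  P^+=[0.2653 0.0005 0.0076; 0.0005 0.3698 -0.0493; 0.0076 -0.0493 0.2276]
step 2: x^-=[1.0357, -1.6404, 1.4300]  P^-=[0.4605 -0.0857 0.0006; -0.0857 0.5124 -0.1072; 0.0006 -0.1072 0.5399]  S=[0.8040 -0.0641 -0.0219; -0.0641 1.0423 -0.0976; -0.0219 -0.0976 0.9573]  K=[0.5600 -0.0856 0.0190; -0.0295 0.4562 -0.1518; -0.0179 0.0860 0.5902]  nu=[-4.2757, 4.5018, -5.0625]  x^+=[-1.8407, 1.3077, -1.0946]  P^+=[0.1944 -0.0122 0.0112; -0.0122 0.2576 -0.0387; 0.0112 -0.0387 0.2077]
step 3: x^-=[-2.4736, 1.6290, -0.8507]  P^-=[0.3587 -0.0752 0.0101; -0.0752 0.3915 -0.0807; 0.0101 -0.0807 0.5218]  S=[0.7018 -0.0499 -0.0102; -0.0499 0.9308 -0.0583; -0.0102 -0.0583 0.9276]  K=[0.4982 -0.0844 0.0240; -0.0417 0.3950 -0.1301; -0.0145 0.0938 0.5821]  nu=[6.3133, -3.9105, 3.5013]  x^+=[1.0862, -0.6343, 0.7291]  P^+=[0.1731 -0.0161 0.0122; -0.0161 0.2219 -0.0333; 0.0122 -0.0333 0.2051]
step 4: x^-=[1.4358, -0.8314, 0.5498]  P^-=[0.3281 -0.0716 0.0125; -0.0716 0.3524 -0.0709; 0.0125 -0.0709 0.5180]  S=[0.6712 -0.0456 -0.0071; -0.0456 0.8955 -0.0438; -0.0071 -0.0438 0.9197]  K=[0.4760 -0.0838 0.0258; -0.0460 0.3719 -0.1210; -0.0135 0.0977 0.5801]  nu=[-1.2184, -2.8123, -3.1129]  x^+=[1.0113, -1.4445, -1.5142]  P^+=[0.1654 -0.0175 0.0125; -0.0175 0.2082 -0.0309; 0.0125 -0.0309 0.2046]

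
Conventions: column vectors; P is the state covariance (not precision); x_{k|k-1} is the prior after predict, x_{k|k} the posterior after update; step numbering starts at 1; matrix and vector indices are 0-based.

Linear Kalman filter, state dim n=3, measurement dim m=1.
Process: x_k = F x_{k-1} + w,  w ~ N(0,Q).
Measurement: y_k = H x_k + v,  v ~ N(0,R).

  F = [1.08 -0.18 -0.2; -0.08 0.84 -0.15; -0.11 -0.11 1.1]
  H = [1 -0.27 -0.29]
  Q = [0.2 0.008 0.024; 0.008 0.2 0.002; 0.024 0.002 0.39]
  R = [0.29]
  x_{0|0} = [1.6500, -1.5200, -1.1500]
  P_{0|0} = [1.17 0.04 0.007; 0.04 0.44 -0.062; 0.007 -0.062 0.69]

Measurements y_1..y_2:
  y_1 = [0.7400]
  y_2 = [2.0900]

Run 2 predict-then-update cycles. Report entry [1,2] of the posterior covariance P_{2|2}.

P_post[1,2] = -0.5026

step 1: x^-=[2.2856, -1.2363, -1.2793]  P^-=[1.5835 -0.0943 -0.2427; -0.0943 0.5439 -0.2044; -0.2427 -0.2044 1.2587]  S=[2.1787]  K=[0.7708; -0.0835; -0.2536]  nu=[-2.2504]  x^+=[0.5510, -1.0484, -0.7086]  P^+=[0.2891 0.0459 0.1832; 0.0459 0.5287 -0.2505; 0.1832 -0.2505 1.1186]
step 2: x^-=[0.9255, -0.8184, -0.7248]  P^-=[0.4840 -0.0125 0.0153; -0.0125 0.6614 -0.4814; 0.0153 -0.4814 1.7707]  S=[0.8936]  K=[0.5404; -0.0576; -0.4121]  nu=[0.7333]  x^+=[1.3218, -0.8607, -1.0270]  P^+=[0.2230 0.0153 0.2143; 0.0153 0.6585 -0.5026; 0.2143 -0.5026 1.6190]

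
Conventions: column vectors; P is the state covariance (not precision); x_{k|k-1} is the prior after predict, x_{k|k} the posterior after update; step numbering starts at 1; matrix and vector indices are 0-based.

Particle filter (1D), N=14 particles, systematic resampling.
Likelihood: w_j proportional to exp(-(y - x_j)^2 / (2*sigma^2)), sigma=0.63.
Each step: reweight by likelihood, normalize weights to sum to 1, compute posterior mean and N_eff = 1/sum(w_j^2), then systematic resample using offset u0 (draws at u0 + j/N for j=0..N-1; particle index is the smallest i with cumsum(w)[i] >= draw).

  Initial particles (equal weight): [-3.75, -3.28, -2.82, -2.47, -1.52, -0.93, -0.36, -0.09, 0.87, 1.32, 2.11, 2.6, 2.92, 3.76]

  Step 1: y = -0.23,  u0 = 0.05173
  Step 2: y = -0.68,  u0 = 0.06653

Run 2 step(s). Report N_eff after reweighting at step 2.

step 1: w=[0.0000, 0.0000, 0.0001, 0.0006, 0.0426, 0.1869, 0.3392, 0.3380, 0.0755, 0.0168, 0.0003, 0.0000, 0.0000, 0.0000]  mean=-0.3042  Neff=3.6761  idx=[5, 5, 5, 6, 6, 6, 6, 6, 7, 7, 7, 7, 8, 8]
step 2: w=[0.0939, 0.0939, 0.0939, 0.0893, 0.0893, 0.0893, 0.0893, 0.0893, 0.0655, 0.0655, 0.0655, 0.0655, 0.0049, 0.0049]  mean=-0.4377  Neff=11.9730  idx=[0, 1, 2, 2, 3, 4, 5, 6, 6, 7, 8, 9, 10, 13]

N_eff = 11.9730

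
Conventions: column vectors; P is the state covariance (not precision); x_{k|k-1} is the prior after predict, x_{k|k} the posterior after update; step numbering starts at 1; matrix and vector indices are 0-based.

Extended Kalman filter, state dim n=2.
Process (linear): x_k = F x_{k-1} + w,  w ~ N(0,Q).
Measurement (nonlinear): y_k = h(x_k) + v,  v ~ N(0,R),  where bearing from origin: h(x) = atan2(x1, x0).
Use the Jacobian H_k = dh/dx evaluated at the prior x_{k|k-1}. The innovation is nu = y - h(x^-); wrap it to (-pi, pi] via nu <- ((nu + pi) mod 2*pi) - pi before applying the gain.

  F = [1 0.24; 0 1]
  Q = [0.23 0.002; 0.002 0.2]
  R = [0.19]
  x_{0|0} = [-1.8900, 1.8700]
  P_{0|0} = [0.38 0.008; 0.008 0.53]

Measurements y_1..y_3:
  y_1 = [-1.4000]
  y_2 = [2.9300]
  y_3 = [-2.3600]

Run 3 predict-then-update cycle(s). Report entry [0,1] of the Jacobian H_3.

step 1: x^-=[-1.4412, 1.8700]  P^-=[0.6444 0.1372; 0.1372 0.7300]  H_jac=[-0.3355 -0.2586]  S=[0.3351]  K=[-0.7509; -0.7006]  nu=[2.6558]  x^+=[-3.4354, 0.0095]  P^+=[0.4554 -0.0391; -0.0391 0.5655]
step 2: x^-=[-3.4332, 0.0095]  P^-=[0.6992 0.0986; 0.0986 0.7655]  H_jac=[-0.0008 -0.2913]  S=[0.2550]  K=[-0.1149; -0.8748]  nu=[-0.2088]  x^+=[-3.4092, 0.1922]  P^+=[0.6958 0.0730; 0.0730 0.5704]
step 3: x^-=[-3.3631, 0.1922]  P^-=[0.9937 0.2119; 0.2119 0.7704]  H_jac=[-0.0169 -0.2964]  S=[0.2601]  K=[-0.3062; -0.8917]  nu=[0.8387]  x^+=[-3.6198, -0.5557]  P^+=[0.9694 0.1409; 0.1409 0.5636]

H_jac[0,1] = -0.2964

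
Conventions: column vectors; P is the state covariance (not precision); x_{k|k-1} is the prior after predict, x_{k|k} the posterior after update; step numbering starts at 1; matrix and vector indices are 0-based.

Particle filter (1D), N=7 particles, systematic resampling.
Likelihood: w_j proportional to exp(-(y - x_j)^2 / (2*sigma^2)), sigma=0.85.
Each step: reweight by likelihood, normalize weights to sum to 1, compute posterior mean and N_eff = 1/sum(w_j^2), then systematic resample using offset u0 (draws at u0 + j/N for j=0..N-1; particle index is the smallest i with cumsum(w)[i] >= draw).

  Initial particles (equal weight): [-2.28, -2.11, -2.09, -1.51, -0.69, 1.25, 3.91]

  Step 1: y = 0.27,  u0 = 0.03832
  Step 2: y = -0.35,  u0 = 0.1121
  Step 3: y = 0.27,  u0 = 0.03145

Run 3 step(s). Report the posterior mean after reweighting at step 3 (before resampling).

post_mean = -0.4192

step 1: w=[0.0092, 0.0164, 0.0176, 0.0925, 0.4379, 0.4263, 0.0001]  mean=-0.0010  Neff=2.6129  idx=[2, 4, 4, 4, 5, 5, 5]
step 2: w=[0.0362, 0.2713, 0.2713, 0.2713, 0.0500, 0.0500, 0.0500]  mean=-0.4497  Neff=4.3551  idx=[1, 1, 2, 2, 3, 3, 6]
step 3: w=[0.1434, 0.1434, 0.1434, 0.1434, 0.1434, 0.1434, 0.1396]  mean=-0.4192  Neff=6.9994  idx=[0, 1, 2, 3, 4, 5, 6]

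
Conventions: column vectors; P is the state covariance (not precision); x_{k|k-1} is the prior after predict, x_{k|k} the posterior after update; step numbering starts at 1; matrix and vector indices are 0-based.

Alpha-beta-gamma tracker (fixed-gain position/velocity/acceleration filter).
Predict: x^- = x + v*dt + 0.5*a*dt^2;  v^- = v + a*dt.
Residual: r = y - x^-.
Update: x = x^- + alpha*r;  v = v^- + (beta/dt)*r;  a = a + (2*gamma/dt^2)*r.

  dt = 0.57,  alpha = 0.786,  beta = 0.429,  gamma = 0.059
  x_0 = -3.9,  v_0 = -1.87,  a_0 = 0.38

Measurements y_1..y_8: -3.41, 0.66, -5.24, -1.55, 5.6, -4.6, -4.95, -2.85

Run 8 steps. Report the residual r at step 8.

step 1: x_pred=-4.9042  r=1.4942  x^+=-3.7298  v^+=-0.5288  a^+=0.9227
step 2: x_pred=-3.8813  r=4.5413  x^+=-0.3118  v^+=3.4150  a^+=2.5720
step 3: x_pred=2.0525  r=-7.2925  x^+=-3.6794  v^+=-0.6075  a^+=-0.0766
step 4: x_pred=-4.0381  r=2.4881  x^+=-2.0825  v^+=1.2215  a^+=0.8271
step 5: x_pred=-1.2519  r=6.8519  x^+=4.1337  v^+=6.8498  a^+=3.3156
step 6: x_pred=8.5767  r=-13.1767  x^+=-1.7802  v^+=-1.1775  a^+=-1.4700
step 7: x_pred=-2.6901  r=-2.2599  x^+=-4.4664  v^+=-3.7162  a^+=-2.2908
step 8: x_pred=-6.9568  r=4.1068  x^+=-3.7288  v^+=-1.9311  a^+=-0.7992

resid = 4.1068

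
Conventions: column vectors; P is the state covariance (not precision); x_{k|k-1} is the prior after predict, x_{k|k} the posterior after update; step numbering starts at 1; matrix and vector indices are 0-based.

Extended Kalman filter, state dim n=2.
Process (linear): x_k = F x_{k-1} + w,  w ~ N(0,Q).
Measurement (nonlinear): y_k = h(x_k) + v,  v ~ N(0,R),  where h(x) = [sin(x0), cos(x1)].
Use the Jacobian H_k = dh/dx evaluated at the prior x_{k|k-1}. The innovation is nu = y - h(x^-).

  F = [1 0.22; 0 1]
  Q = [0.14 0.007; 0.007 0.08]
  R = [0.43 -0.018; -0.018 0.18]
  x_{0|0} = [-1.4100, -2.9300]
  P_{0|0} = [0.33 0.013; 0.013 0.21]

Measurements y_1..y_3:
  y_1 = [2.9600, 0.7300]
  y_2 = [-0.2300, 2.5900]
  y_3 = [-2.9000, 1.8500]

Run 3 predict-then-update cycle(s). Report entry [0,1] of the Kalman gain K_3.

K[0,1] = 0.0074

step 1: x^-=[-2.0546, -2.9300]  P^-=[0.4859 0.0662; 0.0662 0.2900]  H_jac=[-0.4651 0.0000; 0.0000 0.2100]  S=[0.5351 -0.0245; -0.0245 0.1928]  K=[-0.4215 0.0186; -0.0434 0.3104]  nu=[3.8452, 1.7077]  x^+=[-3.6435, -2.5666]  P^+=[0.3904 0.0521; 0.0521 0.2698]
step 2: x^-=[-4.2082, -2.5666]  P^-=[0.5663 0.1184; 0.1184 0.3498]  H_jac=[-0.4831 0.0000; 0.0000 0.5438]  S=[0.5622 -0.0491; -0.0491 0.2834]  K=[-0.4740 0.1451; -0.0438 0.6635]  nu=[-1.1056, 3.4292]  x^+=[-3.1866, -0.2430]  P^+=[0.4273 0.0637; 0.0637 0.2211]
step 3: x^-=[-3.2400, -0.2430]  P^-=[0.6060 0.1193; 0.1193 0.3011]  H_jac=[-0.9952 0.0000; 0.0000 0.2406]  S=[1.0302 -0.0466; -0.0466 0.1974]  K=[-0.5851 0.0074; -0.0998 0.3433]  nu=[-2.9983, 0.8794]  x^+=[-1.4792, 0.3581]  P^+=[0.2530 0.0493; 0.0493 0.2643]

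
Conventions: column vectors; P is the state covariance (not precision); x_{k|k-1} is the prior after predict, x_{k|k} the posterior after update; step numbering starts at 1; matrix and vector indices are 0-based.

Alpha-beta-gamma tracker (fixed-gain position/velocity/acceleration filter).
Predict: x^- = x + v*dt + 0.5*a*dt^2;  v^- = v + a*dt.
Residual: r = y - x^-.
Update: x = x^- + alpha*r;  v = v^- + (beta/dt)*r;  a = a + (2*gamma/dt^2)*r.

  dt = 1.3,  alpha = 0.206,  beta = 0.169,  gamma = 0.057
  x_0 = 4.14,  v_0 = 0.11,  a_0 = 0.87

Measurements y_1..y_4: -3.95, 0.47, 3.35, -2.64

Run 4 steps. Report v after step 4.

step 1: x_pred=5.0181  r=-8.9681  x^+=3.1707  v^+=0.0751  a^+=0.2650
step 2: x_pred=3.4924  r=-3.0224  x^+=2.8698  v^+=0.0268  a^+=0.0612
step 3: x_pred=2.9563  r=0.3937  x^+=3.0374  v^+=0.1575  a^+=0.0877
step 4: x_pred=3.3163  r=-5.9563  x^+=2.0893  v^+=-0.5028  a^+=-0.3141

v_post = -0.5028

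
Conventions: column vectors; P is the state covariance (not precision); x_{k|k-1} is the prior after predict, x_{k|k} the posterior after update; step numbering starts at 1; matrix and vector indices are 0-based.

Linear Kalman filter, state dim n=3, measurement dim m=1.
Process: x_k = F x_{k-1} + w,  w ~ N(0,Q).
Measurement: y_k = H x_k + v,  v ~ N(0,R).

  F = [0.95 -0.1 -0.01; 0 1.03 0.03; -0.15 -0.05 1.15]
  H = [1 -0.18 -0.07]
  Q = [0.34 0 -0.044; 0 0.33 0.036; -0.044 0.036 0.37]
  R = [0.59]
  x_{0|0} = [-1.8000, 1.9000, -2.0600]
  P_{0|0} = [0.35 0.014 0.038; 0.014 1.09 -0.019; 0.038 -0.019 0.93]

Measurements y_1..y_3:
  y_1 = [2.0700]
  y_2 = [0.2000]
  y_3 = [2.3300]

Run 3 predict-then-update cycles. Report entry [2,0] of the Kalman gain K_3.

step 1: x^-=[-1.8794, 1.8952, -2.1940]  P^-=[0.6634 -0.0975 -0.0558; -0.0975 1.4860 -0.0129; -0.0558 -0.0129 1.5998]  S=[1.3520]  K=[0.5066; -0.2693; -0.1224]  nu=[4.1370]  x^+=[0.2163, 0.7811, -2.7004]  P^+=[0.3165 0.0869 0.0280; 0.0869 1.3880 -0.0574; 0.0280 -0.0574 1.5796]
step 2: x^-=[0.1544, 0.7235, -3.1770]  P^-=[0.6225 -0.0568 -0.0659; -0.0568 1.8004 -0.0625; -0.0659 -0.0625 2.4678]  S=[1.3110]  K=[0.4861; -0.2872; -0.1735]  nu=[-0.0465]  x^+=[0.1318, 0.7369, -3.1689]  P^+=[0.3127 0.1262 0.0446; 0.1262 1.6923 -0.1278; 0.0446 -0.1278 2.4283]
step 3: x^-=[0.0832, 0.6639, -3.7008]  P^-=[0.6143 -0.0486 -0.0487; -0.0486 2.1196 -0.1383; -0.0487 -0.1383 3.5939]  S=[1.3114]  K=[0.4777; -0.3206; -0.2100]  nu=[2.1073]  x^+=[1.0898, -0.0116, -4.1433]  P^+=[0.3150 0.1523 0.0829; 0.1523 1.9848 -0.2265; 0.0829 -0.2265 3.5361]

K[2,0] = -0.2100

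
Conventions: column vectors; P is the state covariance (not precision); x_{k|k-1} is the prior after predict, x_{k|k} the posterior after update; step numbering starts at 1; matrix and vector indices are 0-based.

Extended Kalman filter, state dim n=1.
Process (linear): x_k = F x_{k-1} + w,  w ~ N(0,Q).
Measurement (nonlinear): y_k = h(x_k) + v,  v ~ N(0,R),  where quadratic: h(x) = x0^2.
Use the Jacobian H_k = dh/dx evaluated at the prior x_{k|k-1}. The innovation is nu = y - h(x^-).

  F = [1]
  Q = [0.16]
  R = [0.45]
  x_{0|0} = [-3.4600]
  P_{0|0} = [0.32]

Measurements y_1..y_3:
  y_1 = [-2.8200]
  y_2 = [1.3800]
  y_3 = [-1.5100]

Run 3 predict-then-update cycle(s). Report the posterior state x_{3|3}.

step 1: x^-=[-3.4600]  P^-=[0.4800]  H_jac=[-6.9200]  S=[23.4355]  K=[-0.1417]  nu=[-14.7916]  x^+=[-1.3635]  P^+=[0.0092]
step 2: x^-=[-1.3635]  P^-=[0.1692]  H_jac=[-2.7271]  S=[1.7084]  K=[-0.2701]  nu=[-0.4792]  x^+=[-1.2341]  P^+=[0.0446]
step 3: x^-=[-1.2341]  P^-=[0.2046]  H_jac=[-2.4682]  S=[1.6962]  K=[-0.2977]  nu=[-3.0330]  x^+=[-0.3313]  P^+=[0.0543]

x_post = [-0.3313]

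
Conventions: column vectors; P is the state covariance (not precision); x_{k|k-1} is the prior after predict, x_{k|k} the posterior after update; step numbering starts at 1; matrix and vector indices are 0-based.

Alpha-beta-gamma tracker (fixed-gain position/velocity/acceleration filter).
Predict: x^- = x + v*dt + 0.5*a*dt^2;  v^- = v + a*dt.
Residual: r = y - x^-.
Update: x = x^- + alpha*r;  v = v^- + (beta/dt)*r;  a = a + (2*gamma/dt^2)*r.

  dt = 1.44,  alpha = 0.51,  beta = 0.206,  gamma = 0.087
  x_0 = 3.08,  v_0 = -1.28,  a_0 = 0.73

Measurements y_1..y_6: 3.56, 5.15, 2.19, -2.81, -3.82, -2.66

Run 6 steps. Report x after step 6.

x_post = -2.1827

step 1: x_pred=1.9937  r=1.5663  x^+=2.7925  v^+=-0.0047  a^+=0.8614
step 2: x_pred=3.6788  r=1.4712  x^+=4.4291  v^+=1.4462  a^+=0.9849
step 3: x_pred=7.5328  r=-5.3428  x^+=4.8080  v^+=2.1001  a^+=0.5366
step 4: x_pred=8.3884  r=-11.1984  x^+=2.6772  v^+=1.2708  a^+=-0.4031
step 5: x_pred=4.0892  r=-7.9092  x^+=0.0555  v^+=-0.4412  a^+=-1.0668
step 6: x_pred=-1.6859  r=-0.9741  x^+=-2.1827  v^+=-2.1167  a^+=-1.1485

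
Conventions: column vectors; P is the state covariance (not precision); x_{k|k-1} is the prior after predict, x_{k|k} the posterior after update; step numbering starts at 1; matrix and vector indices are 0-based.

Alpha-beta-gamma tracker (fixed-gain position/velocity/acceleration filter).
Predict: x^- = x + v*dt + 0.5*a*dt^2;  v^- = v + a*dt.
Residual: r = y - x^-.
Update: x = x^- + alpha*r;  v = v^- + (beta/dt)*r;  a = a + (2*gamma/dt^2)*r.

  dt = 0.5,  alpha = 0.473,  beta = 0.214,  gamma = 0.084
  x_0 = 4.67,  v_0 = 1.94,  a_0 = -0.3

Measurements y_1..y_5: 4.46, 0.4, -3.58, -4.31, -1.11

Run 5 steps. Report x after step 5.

x_post = -6.0620

step 1: x_pred=5.6025  r=-1.1425  x^+=5.0621  v^+=1.3010  a^+=-1.0678
step 2: x_pred=5.5791  r=-5.1791  x^+=3.1294  v^+=-1.4495  a^+=-4.5481
step 3: x_pred=1.8361  r=-5.4161  x^+=-0.7257  v^+=-6.0417  a^+=-8.1878
step 4: x_pred=-4.7700  r=0.4600  x^+=-4.5524  v^+=-9.9387  a^+=-7.8786
step 5: x_pred=-10.5066  r=9.3966  x^+=-6.0620  v^+=-9.8563  a^+=-1.5641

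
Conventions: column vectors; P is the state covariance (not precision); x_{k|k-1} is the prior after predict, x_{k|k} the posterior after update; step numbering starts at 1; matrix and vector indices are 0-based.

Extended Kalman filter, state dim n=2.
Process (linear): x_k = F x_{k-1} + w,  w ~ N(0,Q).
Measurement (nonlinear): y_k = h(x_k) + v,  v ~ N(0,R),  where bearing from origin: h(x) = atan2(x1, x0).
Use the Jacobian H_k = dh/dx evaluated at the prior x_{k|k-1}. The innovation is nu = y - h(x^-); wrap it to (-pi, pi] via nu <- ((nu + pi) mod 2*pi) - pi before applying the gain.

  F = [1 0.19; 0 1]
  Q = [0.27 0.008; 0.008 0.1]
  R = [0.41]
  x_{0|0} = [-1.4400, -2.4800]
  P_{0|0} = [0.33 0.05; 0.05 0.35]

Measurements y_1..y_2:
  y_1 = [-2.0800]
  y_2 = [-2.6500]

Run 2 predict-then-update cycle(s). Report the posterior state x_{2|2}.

x_post = [-2.4509, -2.4560]

step 1: x^-=[-1.9112, -2.4800]  P^-=[0.6316 0.1245; 0.1245 0.4500]  H_jac=[0.2530 -0.1950]  S=[0.4552]  K=[0.2977; -0.1235]  nu=[0.1474]  x^+=[-1.8673, -2.4982]  P^+=[0.5913 0.1412; 0.1412 0.4431]
step 2: x^-=[-2.3420, -2.4982]  P^-=[0.9310 0.2334; 0.2334 0.5431]  H_jac=[0.2130 -0.1997]  S=[0.4541]  K=[0.3341; -0.1294]  nu=[-0.3261]  x^+=[-2.4509, -2.4560]  P^+=[0.8803 0.2530; 0.2530 0.5355]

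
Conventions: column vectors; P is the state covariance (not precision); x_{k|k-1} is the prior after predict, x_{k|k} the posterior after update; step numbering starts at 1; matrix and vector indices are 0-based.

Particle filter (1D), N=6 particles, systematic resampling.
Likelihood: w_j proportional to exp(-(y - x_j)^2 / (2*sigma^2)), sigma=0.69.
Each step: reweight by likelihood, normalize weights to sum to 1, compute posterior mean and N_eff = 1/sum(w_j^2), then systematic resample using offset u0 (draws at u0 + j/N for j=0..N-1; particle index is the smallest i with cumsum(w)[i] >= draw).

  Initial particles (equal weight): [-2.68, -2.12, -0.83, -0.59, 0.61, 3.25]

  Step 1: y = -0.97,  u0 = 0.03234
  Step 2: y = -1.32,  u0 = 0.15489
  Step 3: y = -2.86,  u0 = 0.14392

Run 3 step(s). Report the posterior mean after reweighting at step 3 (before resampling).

post_mean = -0.7953

step 1: w=[0.0210, 0.1130, 0.4438, 0.3893, 0.0329, 0.0000]  mean=-0.8738  Neff=2.7564  idx=[1, 2, 2, 2, 3, 3]
step 2: w=[0.1281, 0.1950, 0.1950, 0.1950, 0.1434, 0.1434]  mean=-0.9265  Neff=5.8259  idx=[1, 1, 2, 3, 4, 5]
step 3: w=[0.2138, 0.2138, 0.2138, 0.2138, 0.0723, 0.0723]  mean=-0.7953  Neff=5.1717  idx=[0, 1, 2, 3, 3, 5]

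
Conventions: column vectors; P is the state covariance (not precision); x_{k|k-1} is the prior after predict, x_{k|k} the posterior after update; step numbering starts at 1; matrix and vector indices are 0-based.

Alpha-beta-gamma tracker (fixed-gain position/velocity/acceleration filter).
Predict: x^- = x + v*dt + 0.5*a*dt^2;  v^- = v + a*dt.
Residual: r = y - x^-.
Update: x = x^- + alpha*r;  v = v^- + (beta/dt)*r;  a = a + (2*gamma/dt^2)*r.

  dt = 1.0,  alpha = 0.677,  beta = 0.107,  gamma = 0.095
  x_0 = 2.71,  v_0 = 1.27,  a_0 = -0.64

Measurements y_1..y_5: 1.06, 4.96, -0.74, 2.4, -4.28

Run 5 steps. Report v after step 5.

step 1: x_pred=3.6600  r=-2.6000  x^+=1.8998  v^+=0.3518  a^+=-1.1340
step 2: x_pred=1.6846  r=3.2754  x^+=3.9020  v^+=-0.4317  a^+=-0.5117
step 3: x_pred=3.2145  r=-3.9545  x^+=0.5373  v^+=-1.3665  a^+=-1.2630
step 4: x_pred=-1.4608  r=3.8608  x^+=1.1530  v^+=-2.2165  a^+=-0.5295
step 5: x_pred=-1.3282  r=-2.9518  x^+=-3.3266  v^+=-3.0618  a^+=-1.0903

v_post = -3.0618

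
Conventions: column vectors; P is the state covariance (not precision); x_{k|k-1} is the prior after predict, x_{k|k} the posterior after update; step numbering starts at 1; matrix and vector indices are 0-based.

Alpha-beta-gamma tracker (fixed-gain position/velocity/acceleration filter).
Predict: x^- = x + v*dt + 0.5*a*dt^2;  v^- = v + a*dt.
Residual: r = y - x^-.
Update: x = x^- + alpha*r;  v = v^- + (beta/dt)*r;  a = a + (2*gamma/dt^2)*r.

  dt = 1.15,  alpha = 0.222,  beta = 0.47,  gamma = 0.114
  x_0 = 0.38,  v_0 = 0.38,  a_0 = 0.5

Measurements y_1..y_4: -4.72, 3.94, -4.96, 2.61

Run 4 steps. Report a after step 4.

step 1: x_pred=1.1476  r=-5.8676  x^+=-0.1550  v^+=-1.4431  a^+=-0.5116
step 2: x_pred=-2.1528  r=6.0928  x^+=-0.8002  v^+=0.4587  a^+=0.5388
step 3: x_pred=0.0836  r=-5.0436  x^+=-1.0361  v^+=-0.9829  a^+=-0.3307
step 4: x_pred=-2.3851  r=4.9951  x^+=-1.2762  v^+=0.6782  a^+=0.5305

a_post = 0.5305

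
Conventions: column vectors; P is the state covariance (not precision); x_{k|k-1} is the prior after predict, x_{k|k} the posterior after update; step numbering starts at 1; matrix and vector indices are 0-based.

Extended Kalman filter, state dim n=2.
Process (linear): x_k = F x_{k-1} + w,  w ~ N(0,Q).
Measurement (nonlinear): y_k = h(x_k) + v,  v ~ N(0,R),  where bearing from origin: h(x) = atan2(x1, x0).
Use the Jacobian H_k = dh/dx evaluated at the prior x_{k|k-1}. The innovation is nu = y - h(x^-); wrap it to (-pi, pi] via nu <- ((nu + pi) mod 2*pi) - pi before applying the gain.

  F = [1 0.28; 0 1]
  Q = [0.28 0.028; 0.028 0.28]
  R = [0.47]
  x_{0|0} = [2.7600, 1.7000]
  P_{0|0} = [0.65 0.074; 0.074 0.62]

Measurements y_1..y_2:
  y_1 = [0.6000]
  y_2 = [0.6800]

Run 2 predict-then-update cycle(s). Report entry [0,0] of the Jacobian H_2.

H_jac[0,0] = -0.1037

step 1: x^-=[3.2360, 1.7000]  P^-=[1.0200 0.2756; 0.2756 0.9000]  H_jac=[-0.1272 0.2422]  S=[0.5223]  K=[-0.1207; 0.3502]  nu=[0.1163]  x^+=[3.2220, 1.7407]  P^+=[1.0124 0.2977; 0.2977 0.8360]
step 2: x^-=[3.7094, 1.7407]  P^-=[1.5247 0.5597; 0.5597 1.1160]  H_jac=[-0.1037 0.2209]  S=[0.5152]  K=[-0.0668; 0.3659]  nu=[0.2412]  x^+=[3.6933, 1.8290]  P^+=[1.5224 0.5723; 0.5723 1.0470]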